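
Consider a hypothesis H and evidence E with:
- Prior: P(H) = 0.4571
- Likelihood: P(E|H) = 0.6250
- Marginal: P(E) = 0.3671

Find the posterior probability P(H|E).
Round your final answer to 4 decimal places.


Using Bayes' theorem:

P(H|E) = P(E|H) × P(H) / P(E)
       = 0.6250 × 0.4571 / 0.3671
       = 0.28568750 / 0.3671
       = 0.7782

The evidence strengthens our belief in H.
Prior: 0.4571 → Posterior: 0.7782


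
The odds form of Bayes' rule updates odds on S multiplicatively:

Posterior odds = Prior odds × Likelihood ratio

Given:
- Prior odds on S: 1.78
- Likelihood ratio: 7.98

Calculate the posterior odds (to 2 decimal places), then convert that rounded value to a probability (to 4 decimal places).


Step 1: Calculate posterior odds
Posterior odds = Prior odds × LR
               = 1.78 × 7.98
               = 14.20

Step 2: Convert to probability
P(S|E) = Posterior odds / (1 + Posterior odds)
       = 14.20 / (1 + 14.20)
       = 14.20 / 15.20
       = 0.9342

The evidence increased P(S) from 0.6403 to 0.9342.


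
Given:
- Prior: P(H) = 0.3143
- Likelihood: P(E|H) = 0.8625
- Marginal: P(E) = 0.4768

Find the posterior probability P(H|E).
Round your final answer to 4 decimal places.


Using Bayes' theorem:

P(H|E) = P(E|H) × P(H) / P(E)
       = 0.8625 × 0.3143 / 0.4768
       = 0.27108375 / 0.4768
       = 0.5685

The evidence strengthens our belief in H.
Prior: 0.3143 → Posterior: 0.5685


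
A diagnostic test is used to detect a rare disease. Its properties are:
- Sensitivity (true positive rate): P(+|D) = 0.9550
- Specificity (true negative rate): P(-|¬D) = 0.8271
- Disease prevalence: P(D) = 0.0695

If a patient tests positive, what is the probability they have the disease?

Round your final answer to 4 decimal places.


Let D = has disease, + = positive test

Given:
- P(D) = 0.0695 (prevalence)
- P(+|D) = 0.9550 (sensitivity)
- P(-|¬D) = 0.8271 (specificity)
- P(+|¬D) = 0.1729 (false positive rate = 1 - specificity)

Step 1: Find P(+)
P(+) = P(+|D)P(D) + P(+|¬D)P(¬D)
     = 0.9550 × 0.0695 + 0.1729 × 0.9305
     = 0.06637250 + 0.16088345
     = 0.22725595

Step 2: Apply Bayes' theorem for P(D|+)
P(D|+) = P(+|D)P(D) / P(+)
       = 0.06637250 / 0.22725595
       = 0.2921


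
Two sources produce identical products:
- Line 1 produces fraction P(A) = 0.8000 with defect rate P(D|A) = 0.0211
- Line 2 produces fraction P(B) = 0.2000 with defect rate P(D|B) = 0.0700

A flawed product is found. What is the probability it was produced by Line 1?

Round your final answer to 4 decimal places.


Let A = from Line 1, D = flawed

Given:
- P(A) = 0.8000, P(B) = 0.2000
- P(D|A) = 0.0211, P(D|B) = 0.0700

Step 1: Find P(D)
P(D) = P(D|A)P(A) + P(D|B)P(B)
     = 0.0211 × 0.8000 + 0.0700 × 0.2000
     = 0.01688000 + 0.01400000
     = 0.03088000

Step 2: Apply Bayes' theorem
P(A|D) = P(D|A)P(A) / P(D)
       = 0.01688000 / 0.03088000
       = 0.5466


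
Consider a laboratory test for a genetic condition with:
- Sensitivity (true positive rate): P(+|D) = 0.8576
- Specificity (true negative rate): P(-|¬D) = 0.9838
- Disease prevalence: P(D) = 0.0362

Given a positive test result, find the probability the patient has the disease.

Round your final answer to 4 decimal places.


Let D = has disease, + = positive test

Given:
- P(D) = 0.0362 (prevalence)
- P(+|D) = 0.8576 (sensitivity)
- P(-|¬D) = 0.9838 (specificity)
- P(+|¬D) = 0.0162 (false positive rate = 1 - specificity)

Step 1: Find P(+)
P(+) = P(+|D)P(D) + P(+|¬D)P(¬D)
     = 0.8576 × 0.0362 + 0.0162 × 0.9638
     = 0.03104512 + 0.01561356
     = 0.04665868

Step 2: Apply Bayes' theorem for P(D|+)
P(D|+) = P(+|D)P(D) / P(+)
       = 0.03104512 / 0.04665868
       = 0.6654


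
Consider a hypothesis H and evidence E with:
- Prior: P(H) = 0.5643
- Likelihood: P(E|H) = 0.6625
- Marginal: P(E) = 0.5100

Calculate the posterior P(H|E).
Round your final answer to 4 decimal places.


Using Bayes' theorem:

P(H|E) = P(E|H) × P(H) / P(E)
       = 0.6625 × 0.5643 / 0.5100
       = 0.37384875 / 0.5100
       = 0.7330

The evidence strengthens our belief in H.
Prior: 0.5643 → Posterior: 0.7330


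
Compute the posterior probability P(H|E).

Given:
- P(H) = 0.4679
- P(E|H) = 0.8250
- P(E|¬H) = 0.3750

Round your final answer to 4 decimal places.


Bayes' theorem: P(H|E) = P(E|H) × P(H) / P(E)

Step 1: Calculate P(E) using law of total probability
P(E) = P(E|H)P(H) + P(E|¬H)P(¬H)
     = 0.8250 × 0.4679 + 0.3750 × 0.5321
     = 0.38601750 + 0.19953750
     = 0.58555500

Step 2: Apply Bayes' theorem
P(H|E) = P(E|H) × P(H) / P(E)
       = 0.38601750 / 0.58555500
       = 0.6592


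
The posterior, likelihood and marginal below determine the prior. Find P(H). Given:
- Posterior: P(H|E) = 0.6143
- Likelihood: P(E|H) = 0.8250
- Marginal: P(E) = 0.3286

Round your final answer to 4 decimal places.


From Bayes' theorem: P(H|E) = P(E|H) × P(H) / P(E)

Rearranging for P(H):
P(H) = P(H|E) × P(E) / P(E|H)
     = 0.6143 × 0.3286 / 0.8250
     = 0.20185898 / 0.8250
     = 0.2447


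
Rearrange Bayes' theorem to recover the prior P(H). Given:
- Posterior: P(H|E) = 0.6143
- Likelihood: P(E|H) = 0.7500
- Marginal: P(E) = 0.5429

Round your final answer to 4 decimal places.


From Bayes' theorem: P(H|E) = P(E|H) × P(H) / P(E)

Rearranging for P(H):
P(H) = P(H|E) × P(E) / P(E|H)
     = 0.6143 × 0.5429 / 0.7500
     = 0.33350347 / 0.7500
     = 0.4447


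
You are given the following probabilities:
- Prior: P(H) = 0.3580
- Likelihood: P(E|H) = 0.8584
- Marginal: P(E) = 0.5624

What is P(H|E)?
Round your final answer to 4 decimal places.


Using Bayes' theorem:

P(H|E) = P(E|H) × P(H) / P(E)
       = 0.8584 × 0.3580 / 0.5624
       = 0.30730720 / 0.5624
       = 0.5464

The evidence strengthens our belief in H.
Prior: 0.3580 → Posterior: 0.5464


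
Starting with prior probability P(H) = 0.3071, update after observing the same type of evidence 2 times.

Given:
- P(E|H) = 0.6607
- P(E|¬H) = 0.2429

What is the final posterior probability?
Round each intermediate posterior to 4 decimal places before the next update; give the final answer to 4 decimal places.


Sequential Bayesian updating:

Initial prior: P(H) = 0.3071

Update 1:
  P(E) = 0.6607 × 0.3071 + 0.2429 × 0.6929 = 0.20290097 + 0.16830541 = 0.37120638
  P(H|E) = 0.20290097 / 0.37120638 = 0.5466

Update 2:
  P(E) = 0.6607 × 0.5466 + 0.2429 × 0.4534 = 0.36113862 + 0.11013086 = 0.47126948
  P(H|E) = 0.36113862 / 0.47126948 = 0.7663

Final posterior: 0.7663


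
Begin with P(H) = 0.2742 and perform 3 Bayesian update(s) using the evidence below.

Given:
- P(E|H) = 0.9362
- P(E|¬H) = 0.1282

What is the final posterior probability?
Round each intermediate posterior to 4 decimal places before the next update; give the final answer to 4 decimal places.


Sequential Bayesian updating:

Initial prior: P(H) = 0.2742

Update 1:
  P(E) = 0.9362 × 0.2742 + 0.1282 × 0.7258 = 0.25670604 + 0.09304756 = 0.34975360
  P(H|E) = 0.25670604 / 0.34975360 = 0.7340

Update 2:
  P(E) = 0.9362 × 0.7340 + 0.1282 × 0.2660 = 0.68717080 + 0.03410120 = 0.72127200
  P(H|E) = 0.68717080 / 0.72127200 = 0.9527

Update 3:
  P(E) = 0.9362 × 0.9527 + 0.1282 × 0.0473 = 0.89191774 + 0.00606386 = 0.89798160
  P(H|E) = 0.89191774 / 0.89798160 = 0.9932

Final posterior: 0.9932


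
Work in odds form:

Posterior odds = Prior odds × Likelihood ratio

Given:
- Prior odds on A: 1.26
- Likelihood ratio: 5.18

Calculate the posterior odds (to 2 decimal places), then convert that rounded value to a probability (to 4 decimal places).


Step 1: Calculate posterior odds
Posterior odds = Prior odds × LR
               = 1.26 × 5.18
               = 6.53

Step 2: Convert to probability
P(A|E) = Posterior odds / (1 + Posterior odds)
       = 6.53 / (1 + 6.53)
       = 6.53 / 7.53
       = 0.8672

The evidence increased P(A) from 0.5575 to 0.8672.


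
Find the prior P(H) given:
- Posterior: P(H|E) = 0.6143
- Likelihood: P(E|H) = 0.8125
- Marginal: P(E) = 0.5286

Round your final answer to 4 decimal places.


From Bayes' theorem: P(H|E) = P(E|H) × P(H) / P(E)

Rearranging for P(H):
P(H) = P(H|E) × P(E) / P(E|H)
     = 0.6143 × 0.5286 / 0.8125
     = 0.32471898 / 0.8125
     = 0.3997


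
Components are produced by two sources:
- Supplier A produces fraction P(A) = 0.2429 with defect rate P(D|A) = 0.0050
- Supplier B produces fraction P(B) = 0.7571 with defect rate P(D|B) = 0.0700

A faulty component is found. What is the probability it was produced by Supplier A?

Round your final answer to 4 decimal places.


Let A = from Supplier A, D = faulty

Given:
- P(A) = 0.2429, P(B) = 0.7571
- P(D|A) = 0.0050, P(D|B) = 0.0700

Step 1: Find P(D)
P(D) = P(D|A)P(A) + P(D|B)P(B)
     = 0.0050 × 0.2429 + 0.0700 × 0.7571
     = 0.00121450 + 0.05299700
     = 0.05421150

Step 2: Apply Bayes' theorem
P(A|D) = P(D|A)P(A) / P(D)
       = 0.00121450 / 0.05421150
       = 0.0224


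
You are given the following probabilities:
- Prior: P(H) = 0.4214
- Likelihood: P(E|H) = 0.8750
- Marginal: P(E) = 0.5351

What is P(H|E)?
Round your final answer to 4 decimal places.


Using Bayes' theorem:

P(H|E) = P(E|H) × P(H) / P(E)
       = 0.8750 × 0.4214 / 0.5351
       = 0.36872500 / 0.5351
       = 0.6891

The evidence strengthens our belief in H.
Prior: 0.4214 → Posterior: 0.6891


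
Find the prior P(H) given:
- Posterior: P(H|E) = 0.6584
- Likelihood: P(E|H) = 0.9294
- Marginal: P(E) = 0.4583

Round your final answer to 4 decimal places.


From Bayes' theorem: P(H|E) = P(E|H) × P(H) / P(E)

Rearranging for P(H):
P(H) = P(H|E) × P(E) / P(E|H)
     = 0.6584 × 0.4583 / 0.9294
     = 0.30174472 / 0.9294
     = 0.3247


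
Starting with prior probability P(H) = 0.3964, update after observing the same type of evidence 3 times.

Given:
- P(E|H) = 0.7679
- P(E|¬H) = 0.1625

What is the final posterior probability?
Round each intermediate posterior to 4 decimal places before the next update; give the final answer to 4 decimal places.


Sequential Bayesian updating:

Initial prior: P(H) = 0.3964

Update 1:
  P(E) = 0.7679 × 0.3964 + 0.1625 × 0.6036 = 0.30439556 + 0.09808500 = 0.40248056
  P(H|E) = 0.30439556 / 0.40248056 = 0.7563

Update 2:
  P(E) = 0.7679 × 0.7563 + 0.1625 × 0.2437 = 0.58076277 + 0.03960125 = 0.62036402
  P(H|E) = 0.58076277 / 0.62036402 = 0.9362

Update 3:
  P(E) = 0.7679 × 0.9362 + 0.1625 × 0.0638 = 0.71890798 + 0.01036750 = 0.72927548
  P(H|E) = 0.71890798 / 0.72927548 = 0.9858

Final posterior: 0.9858


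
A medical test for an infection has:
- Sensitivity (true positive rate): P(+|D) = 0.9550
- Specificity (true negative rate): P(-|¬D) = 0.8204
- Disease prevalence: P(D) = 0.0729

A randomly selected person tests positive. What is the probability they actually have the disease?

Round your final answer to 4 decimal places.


Let D = has disease, + = positive test

Given:
- P(D) = 0.0729 (prevalence)
- P(+|D) = 0.9550 (sensitivity)
- P(-|¬D) = 0.8204 (specificity)
- P(+|¬D) = 0.1796 (false positive rate = 1 - specificity)

Step 1: Find P(+)
P(+) = P(+|D)P(D) + P(+|¬D)P(¬D)
     = 0.9550 × 0.0729 + 0.1796 × 0.9271
     = 0.06961950 + 0.16650716
     = 0.23612666

Step 2: Apply Bayes' theorem for P(D|+)
P(D|+) = P(+|D)P(D) / P(+)
       = 0.06961950 / 0.23612666
       = 0.2948


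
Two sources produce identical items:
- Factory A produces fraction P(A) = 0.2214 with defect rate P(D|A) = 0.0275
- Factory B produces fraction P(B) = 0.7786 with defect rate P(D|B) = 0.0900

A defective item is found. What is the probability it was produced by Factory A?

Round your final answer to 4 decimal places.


Let A = from Factory A, D = defective

Given:
- P(A) = 0.2214, P(B) = 0.7786
- P(D|A) = 0.0275, P(D|B) = 0.0900

Step 1: Find P(D)
P(D) = P(D|A)P(A) + P(D|B)P(B)
     = 0.0275 × 0.2214 + 0.0900 × 0.7786
     = 0.00608850 + 0.07007400
     = 0.07616250

Step 2: Apply Bayes' theorem
P(A|D) = P(D|A)P(A) / P(D)
       = 0.00608850 / 0.07616250
       = 0.0799


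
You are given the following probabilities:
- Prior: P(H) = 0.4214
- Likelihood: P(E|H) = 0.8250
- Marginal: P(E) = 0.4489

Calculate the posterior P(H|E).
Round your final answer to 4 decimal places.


Using Bayes' theorem:

P(H|E) = P(E|H) × P(H) / P(E)
       = 0.8250 × 0.4214 / 0.4489
       = 0.34765500 / 0.4489
       = 0.7745

The evidence strengthens our belief in H.
Prior: 0.4214 → Posterior: 0.7745


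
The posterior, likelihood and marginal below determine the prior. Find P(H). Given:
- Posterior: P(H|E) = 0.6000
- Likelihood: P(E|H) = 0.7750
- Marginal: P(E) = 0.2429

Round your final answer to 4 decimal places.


From Bayes' theorem: P(H|E) = P(E|H) × P(H) / P(E)

Rearranging for P(H):
P(H) = P(H|E) × P(E) / P(E|H)
     = 0.6000 × 0.2429 / 0.7750
     = 0.14574000 / 0.7750
     = 0.1881


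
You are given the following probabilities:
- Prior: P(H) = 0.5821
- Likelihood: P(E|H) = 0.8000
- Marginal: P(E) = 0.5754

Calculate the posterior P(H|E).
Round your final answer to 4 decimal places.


Using Bayes' theorem:

P(H|E) = P(E|H) × P(H) / P(E)
       = 0.8000 × 0.5821 / 0.5754
       = 0.46568000 / 0.5754
       = 0.8093

The evidence strengthens our belief in H.
Prior: 0.5821 → Posterior: 0.8093


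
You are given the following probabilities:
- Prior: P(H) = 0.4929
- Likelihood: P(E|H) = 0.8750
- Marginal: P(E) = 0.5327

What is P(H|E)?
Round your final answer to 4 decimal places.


Using Bayes' theorem:

P(H|E) = P(E|H) × P(H) / P(E)
       = 0.8750 × 0.4929 / 0.5327
       = 0.43128750 / 0.5327
       = 0.8096

The evidence strengthens our belief in H.
Prior: 0.4929 → Posterior: 0.8096


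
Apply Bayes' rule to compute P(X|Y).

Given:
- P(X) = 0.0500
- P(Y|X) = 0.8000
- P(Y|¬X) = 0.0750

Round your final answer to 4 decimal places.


Bayes' theorem: P(X|Y) = P(Y|X) × P(X) / P(Y)

Step 1: Calculate P(Y) using law of total probability
P(Y) = P(Y|X)P(X) + P(Y|¬X)P(¬X)
     = 0.8000 × 0.0500 + 0.0750 × 0.9500
     = 0.04000000 + 0.07125000
     = 0.11125000

Step 2: Apply Bayes' theorem
P(X|Y) = P(Y|X) × P(X) / P(Y)
       = 0.04000000 / 0.11125000
       = 0.3596


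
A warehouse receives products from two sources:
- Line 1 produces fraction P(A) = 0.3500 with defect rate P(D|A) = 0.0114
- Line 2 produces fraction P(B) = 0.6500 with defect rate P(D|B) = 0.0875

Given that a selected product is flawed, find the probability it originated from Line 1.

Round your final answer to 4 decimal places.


Let A = from Line 1, D = flawed

Given:
- P(A) = 0.3500, P(B) = 0.6500
- P(D|A) = 0.0114, P(D|B) = 0.0875

Step 1: Find P(D)
P(D) = P(D|A)P(A) + P(D|B)P(B)
     = 0.0114 × 0.3500 + 0.0875 × 0.6500
     = 0.00399000 + 0.05687500
     = 0.06086500

Step 2: Apply Bayes' theorem
P(A|D) = P(D|A)P(A) / P(D)
       = 0.00399000 / 0.06086500
       = 0.0656


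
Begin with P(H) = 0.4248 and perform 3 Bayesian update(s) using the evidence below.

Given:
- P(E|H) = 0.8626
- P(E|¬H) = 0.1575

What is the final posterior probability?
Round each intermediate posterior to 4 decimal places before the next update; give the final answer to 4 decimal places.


Sequential Bayesian updating:

Initial prior: P(H) = 0.4248

Update 1:
  P(E) = 0.8626 × 0.4248 + 0.1575 × 0.5752 = 0.36643248 + 0.09059400 = 0.45702648
  P(H|E) = 0.36643248 / 0.45702648 = 0.8018

Update 2:
  P(E) = 0.8626 × 0.8018 + 0.1575 × 0.1982 = 0.69163268 + 0.03121650 = 0.72284918
  P(H|E) = 0.69163268 / 0.72284918 = 0.9568

Update 3:
  P(E) = 0.8626 × 0.9568 + 0.1575 × 0.0432 = 0.82533568 + 0.00680400 = 0.83213968
  P(H|E) = 0.82533568 / 0.83213968 = 0.9918

Final posterior: 0.9918


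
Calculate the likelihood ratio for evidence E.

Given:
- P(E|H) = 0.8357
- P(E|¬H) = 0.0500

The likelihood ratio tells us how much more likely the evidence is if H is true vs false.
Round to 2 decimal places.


Likelihood Ratio (LR) = P(E|H) / P(E|¬H)

LR = 0.8357 / 0.0500
   = 16.71

The evidence is 16.71 times more likely if H is true than if H is false.
Since LR > 1, the evidence supports H over ¬H.


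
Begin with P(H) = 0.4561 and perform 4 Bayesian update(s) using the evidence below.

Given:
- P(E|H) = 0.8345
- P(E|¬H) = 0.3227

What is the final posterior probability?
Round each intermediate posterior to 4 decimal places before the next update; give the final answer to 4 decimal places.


Sequential Bayesian updating:

Initial prior: P(H) = 0.4561

Update 1:
  P(E) = 0.8345 × 0.4561 + 0.3227 × 0.5439 = 0.38061545 + 0.17551653 = 0.55613198
  P(H|E) = 0.38061545 / 0.55613198 = 0.6844

Update 2:
  P(E) = 0.8345 × 0.6844 + 0.3227 × 0.3156 = 0.57113180 + 0.10184412 = 0.67297592
  P(H|E) = 0.57113180 / 0.67297592 = 0.8487

Update 3:
  P(E) = 0.8345 × 0.8487 + 0.3227 × 0.1513 = 0.70824015 + 0.04882451 = 0.75706466
  P(H|E) = 0.70824015 / 0.75706466 = 0.9355

Update 4:
  P(E) = 0.8345 × 0.9355 + 0.3227 × 0.0645 = 0.78067475 + 0.02081415 = 0.80148890
  P(H|E) = 0.78067475 / 0.80148890 = 0.9740

Final posterior: 0.9740


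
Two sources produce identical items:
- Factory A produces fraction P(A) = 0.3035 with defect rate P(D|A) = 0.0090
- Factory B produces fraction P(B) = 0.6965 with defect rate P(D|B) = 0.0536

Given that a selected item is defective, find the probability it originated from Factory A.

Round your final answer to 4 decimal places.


Let A = from Factory A, D = defective

Given:
- P(A) = 0.3035, P(B) = 0.6965
- P(D|A) = 0.0090, P(D|B) = 0.0536

Step 1: Find P(D)
P(D) = P(D|A)P(A) + P(D|B)P(B)
     = 0.0090 × 0.3035 + 0.0536 × 0.6965
     = 0.00273150 + 0.03733240
     = 0.04006390

Step 2: Apply Bayes' theorem
P(A|D) = P(D|A)P(A) / P(D)
       = 0.00273150 / 0.04006390
       = 0.0682


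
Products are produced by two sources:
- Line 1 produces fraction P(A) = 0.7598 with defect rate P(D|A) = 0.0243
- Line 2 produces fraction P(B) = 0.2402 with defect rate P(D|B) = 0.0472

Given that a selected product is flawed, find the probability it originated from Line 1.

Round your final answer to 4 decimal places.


Let A = from Line 1, D = flawed

Given:
- P(A) = 0.7598, P(B) = 0.2402
- P(D|A) = 0.0243, P(D|B) = 0.0472

Step 1: Find P(D)
P(D) = P(D|A)P(A) + P(D|B)P(B)
     = 0.0243 × 0.7598 + 0.0472 × 0.2402
     = 0.01846314 + 0.01133744
     = 0.02980058

Step 2: Apply Bayes' theorem
P(A|D) = P(D|A)P(A) / P(D)
       = 0.01846314 / 0.02980058
       = 0.6196


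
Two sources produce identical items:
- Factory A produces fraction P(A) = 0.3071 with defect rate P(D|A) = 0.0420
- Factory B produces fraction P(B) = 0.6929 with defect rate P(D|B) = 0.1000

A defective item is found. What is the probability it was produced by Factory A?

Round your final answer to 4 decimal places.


Let A = from Factory A, D = defective

Given:
- P(A) = 0.3071, P(B) = 0.6929
- P(D|A) = 0.0420, P(D|B) = 0.1000

Step 1: Find P(D)
P(D) = P(D|A)P(A) + P(D|B)P(B)
     = 0.0420 × 0.3071 + 0.1000 × 0.6929
     = 0.01289820 + 0.06929000
     = 0.08218820

Step 2: Apply Bayes' theorem
P(A|D) = P(D|A)P(A) / P(D)
       = 0.01289820 / 0.08218820
       = 0.1569


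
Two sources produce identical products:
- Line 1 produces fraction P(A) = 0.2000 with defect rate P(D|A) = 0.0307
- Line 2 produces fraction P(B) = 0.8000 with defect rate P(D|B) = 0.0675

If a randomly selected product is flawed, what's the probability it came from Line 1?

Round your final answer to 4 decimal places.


Let A = from Line 1, D = flawed

Given:
- P(A) = 0.2000, P(B) = 0.8000
- P(D|A) = 0.0307, P(D|B) = 0.0675

Step 1: Find P(D)
P(D) = P(D|A)P(A) + P(D|B)P(B)
     = 0.0307 × 0.2000 + 0.0675 × 0.8000
     = 0.00614000 + 0.05400000
     = 0.06014000

Step 2: Apply Bayes' theorem
P(A|D) = P(D|A)P(A) / P(D)
       = 0.00614000 / 0.06014000
       = 0.1021


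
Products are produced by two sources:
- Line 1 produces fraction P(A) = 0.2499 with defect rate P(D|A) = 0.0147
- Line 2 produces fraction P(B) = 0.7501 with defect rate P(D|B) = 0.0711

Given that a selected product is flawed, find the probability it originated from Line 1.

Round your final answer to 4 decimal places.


Let A = from Line 1, D = flawed

Given:
- P(A) = 0.2499, P(B) = 0.7501
- P(D|A) = 0.0147, P(D|B) = 0.0711

Step 1: Find P(D)
P(D) = P(D|A)P(A) + P(D|B)P(B)
     = 0.0147 × 0.2499 + 0.0711 × 0.7501
     = 0.00367353 + 0.05333211
     = 0.05700564

Step 2: Apply Bayes' theorem
P(A|D) = P(D|A)P(A) / P(D)
       = 0.00367353 / 0.05700564
       = 0.0644


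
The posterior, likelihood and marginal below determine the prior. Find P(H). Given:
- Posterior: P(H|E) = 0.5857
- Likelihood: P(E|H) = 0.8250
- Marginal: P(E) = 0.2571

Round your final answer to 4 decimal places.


From Bayes' theorem: P(H|E) = P(E|H) × P(H) / P(E)

Rearranging for P(H):
P(H) = P(H|E) × P(E) / P(E|H)
     = 0.5857 × 0.2571 / 0.8250
     = 0.15058347 / 0.8250
     = 0.1825


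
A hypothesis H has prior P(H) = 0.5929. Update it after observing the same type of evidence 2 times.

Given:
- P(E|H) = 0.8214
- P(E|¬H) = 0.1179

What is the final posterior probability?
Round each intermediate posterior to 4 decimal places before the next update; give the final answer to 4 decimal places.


Sequential Bayesian updating:

Initial prior: P(H) = 0.5929

Update 1:
  P(E) = 0.8214 × 0.5929 + 0.1179 × 0.4071 = 0.48700806 + 0.04799709 = 0.53500515
  P(H|E) = 0.48700806 / 0.53500515 = 0.9103

Update 2:
  P(E) = 0.8214 × 0.9103 + 0.1179 × 0.0897 = 0.74772042 + 0.01057563 = 0.75829605
  P(H|E) = 0.74772042 / 0.75829605 = 0.9861

Final posterior: 0.9861


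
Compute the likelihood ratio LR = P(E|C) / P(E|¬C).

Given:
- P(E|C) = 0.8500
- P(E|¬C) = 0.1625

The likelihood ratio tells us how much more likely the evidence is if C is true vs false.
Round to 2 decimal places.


Likelihood Ratio (LR) = P(E|C) / P(E|¬C)

LR = 0.8500 / 0.1625
   = 5.23

The evidence is 5.23 times more likely if C is true than if C is false.
Since LR > 1, the evidence supports C over ¬C.


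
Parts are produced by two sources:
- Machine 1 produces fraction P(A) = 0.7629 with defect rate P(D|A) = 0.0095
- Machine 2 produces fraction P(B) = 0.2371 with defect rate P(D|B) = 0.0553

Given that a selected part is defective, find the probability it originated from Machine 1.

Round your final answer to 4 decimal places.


Let A = from Machine 1, D = defective

Given:
- P(A) = 0.7629, P(B) = 0.2371
- P(D|A) = 0.0095, P(D|B) = 0.0553

Step 1: Find P(D)
P(D) = P(D|A)P(A) + P(D|B)P(B)
     = 0.0095 × 0.7629 + 0.0553 × 0.2371
     = 0.00724755 + 0.01311163
     = 0.02035918

Step 2: Apply Bayes' theorem
P(A|D) = P(D|A)P(A) / P(D)
       = 0.00724755 / 0.02035918
       = 0.3560


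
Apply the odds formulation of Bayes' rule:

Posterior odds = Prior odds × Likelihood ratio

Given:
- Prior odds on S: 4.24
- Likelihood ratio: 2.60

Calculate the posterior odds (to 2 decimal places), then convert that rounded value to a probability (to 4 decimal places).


Step 1: Calculate posterior odds
Posterior odds = Prior odds × LR
               = 4.24 × 2.60
               = 11.02

Step 2: Convert to probability
P(S|E) = Posterior odds / (1 + Posterior odds)
       = 11.02 / (1 + 11.02)
       = 11.02 / 12.02
       = 0.9168

The evidence increased P(S) from 0.8092 to 0.9168.


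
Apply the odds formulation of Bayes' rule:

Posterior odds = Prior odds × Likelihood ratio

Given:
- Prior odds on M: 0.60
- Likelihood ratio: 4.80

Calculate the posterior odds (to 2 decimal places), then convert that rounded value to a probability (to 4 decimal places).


Step 1: Calculate posterior odds
Posterior odds = Prior odds × LR
               = 0.60 × 4.80
               = 2.88

Step 2: Convert to probability
P(M|E) = Posterior odds / (1 + Posterior odds)
       = 2.88 / (1 + 2.88)
       = 2.88 / 3.88
       = 0.7423

The evidence increased P(M) from 0.3750 to 0.7423.


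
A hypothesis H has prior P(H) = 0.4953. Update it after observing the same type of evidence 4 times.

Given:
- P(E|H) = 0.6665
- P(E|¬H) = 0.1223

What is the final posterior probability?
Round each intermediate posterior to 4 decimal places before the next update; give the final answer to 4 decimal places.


Sequential Bayesian updating:

Initial prior: P(H) = 0.4953

Update 1:
  P(E) = 0.6665 × 0.4953 + 0.1223 × 0.5047 = 0.33011745 + 0.06172481 = 0.39184226
  P(H|E) = 0.33011745 / 0.39184226 = 0.8425

Update 2:
  P(E) = 0.6665 × 0.8425 + 0.1223 × 0.1575 = 0.56152625 + 0.01926225 = 0.58078850
  P(H|E) = 0.56152625 / 0.58078850 = 0.9668

Update 3:
  P(E) = 0.6665 × 0.9668 + 0.1223 × 0.0332 = 0.64437220 + 0.00406036 = 0.64843256
  P(H|E) = 0.64437220 / 0.64843256 = 0.9937

Update 4:
  P(E) = 0.6665 × 0.9937 + 0.1223 × 0.0063 = 0.66230105 + 0.00077049 = 0.66307154
  P(H|E) = 0.66230105 / 0.66307154 = 0.9988

Final posterior: 0.9988


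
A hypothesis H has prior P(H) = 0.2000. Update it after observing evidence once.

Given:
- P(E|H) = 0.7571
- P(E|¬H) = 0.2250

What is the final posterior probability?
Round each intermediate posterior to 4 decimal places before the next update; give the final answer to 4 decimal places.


Sequential Bayesian updating:

Initial prior: P(H) = 0.2000

Update 1:
  P(E) = 0.7571 × 0.2000 + 0.2250 × 0.8000 = 0.15142000 + 0.18000000 = 0.33142000
  P(H|E) = 0.15142000 / 0.33142000 = 0.4569

Final posterior: 0.4569


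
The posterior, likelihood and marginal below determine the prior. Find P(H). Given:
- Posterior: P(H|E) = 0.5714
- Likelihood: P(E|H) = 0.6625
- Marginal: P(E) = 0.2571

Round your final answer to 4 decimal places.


From Bayes' theorem: P(H|E) = P(E|H) × P(H) / P(E)

Rearranging for P(H):
P(H) = P(H|E) × P(E) / P(E|H)
     = 0.5714 × 0.2571 / 0.6625
     = 0.14690694 / 0.6625
     = 0.2217


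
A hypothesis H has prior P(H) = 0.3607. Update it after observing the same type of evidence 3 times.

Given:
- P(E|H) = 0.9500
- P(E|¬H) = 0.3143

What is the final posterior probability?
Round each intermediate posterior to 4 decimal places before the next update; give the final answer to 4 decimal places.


Sequential Bayesian updating:

Initial prior: P(H) = 0.3607

Update 1:
  P(E) = 0.9500 × 0.3607 + 0.3143 × 0.6393 = 0.34266500 + 0.20093199 = 0.54359699
  P(H|E) = 0.34266500 / 0.54359699 = 0.6304

Update 2:
  P(E) = 0.9500 × 0.6304 + 0.3143 × 0.3696 = 0.59888000 + 0.11616528 = 0.71504528
  P(H|E) = 0.59888000 / 0.71504528 = 0.8375

Update 3:
  P(E) = 0.9500 × 0.8375 + 0.3143 × 0.1625 = 0.79562500 + 0.05107375 = 0.84669875
  P(H|E) = 0.79562500 / 0.84669875 = 0.9397

Final posterior: 0.9397


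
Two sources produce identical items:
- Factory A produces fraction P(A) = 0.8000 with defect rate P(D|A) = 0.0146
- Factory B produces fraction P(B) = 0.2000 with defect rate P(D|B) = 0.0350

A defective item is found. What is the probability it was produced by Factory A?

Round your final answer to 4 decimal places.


Let A = from Factory A, D = defective

Given:
- P(A) = 0.8000, P(B) = 0.2000
- P(D|A) = 0.0146, P(D|B) = 0.0350

Step 1: Find P(D)
P(D) = P(D|A)P(A) + P(D|B)P(B)
     = 0.0146 × 0.8000 + 0.0350 × 0.2000
     = 0.01168000 + 0.00700000
     = 0.01868000

Step 2: Apply Bayes' theorem
P(A|D) = P(D|A)P(A) / P(D)
       = 0.01168000 / 0.01868000
       = 0.6253


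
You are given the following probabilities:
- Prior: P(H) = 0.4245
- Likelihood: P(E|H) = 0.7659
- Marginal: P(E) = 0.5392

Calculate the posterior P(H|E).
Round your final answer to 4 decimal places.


Using Bayes' theorem:

P(H|E) = P(E|H) × P(H) / P(E)
       = 0.7659 × 0.4245 / 0.5392
       = 0.32512455 / 0.5392
       = 0.6030

The evidence strengthens our belief in H.
Prior: 0.4245 → Posterior: 0.6030


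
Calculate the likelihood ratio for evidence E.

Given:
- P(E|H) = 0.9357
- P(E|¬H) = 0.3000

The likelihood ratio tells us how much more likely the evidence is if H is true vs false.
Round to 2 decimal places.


Likelihood Ratio (LR) = P(E|H) / P(E|¬H)

LR = 0.9357 / 0.3000
   = 3.12

The evidence is 3.12 times more likely if H is true than if H is false.
Because LR exceeds 1, E is evidence for H.


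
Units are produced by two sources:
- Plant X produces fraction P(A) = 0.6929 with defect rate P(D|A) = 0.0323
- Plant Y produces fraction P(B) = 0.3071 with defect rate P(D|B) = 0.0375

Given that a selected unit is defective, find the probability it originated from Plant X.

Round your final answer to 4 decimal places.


Let A = from Plant X, D = defective

Given:
- P(A) = 0.6929, P(B) = 0.3071
- P(D|A) = 0.0323, P(D|B) = 0.0375

Step 1: Find P(D)
P(D) = P(D|A)P(A) + P(D|B)P(B)
     = 0.0323 × 0.6929 + 0.0375 × 0.3071
     = 0.02238067 + 0.01151625
     = 0.03389692

Step 2: Apply Bayes' theorem
P(A|D) = P(D|A)P(A) / P(D)
       = 0.02238067 / 0.03389692
       = 0.6603


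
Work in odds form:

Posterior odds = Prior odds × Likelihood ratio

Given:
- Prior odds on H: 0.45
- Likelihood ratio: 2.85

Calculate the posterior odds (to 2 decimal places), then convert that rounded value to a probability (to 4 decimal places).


Step 1: Calculate posterior odds
Posterior odds = Prior odds × LR
               = 0.45 × 2.85
               = 1.28

Step 2: Convert to probability
P(H|E) = Posterior odds / (1 + Posterior odds)
       = 1.28 / (1 + 1.28)
       = 1.28 / 2.28
       = 0.5614

The evidence increased P(H) from 0.3103 to 0.5614.


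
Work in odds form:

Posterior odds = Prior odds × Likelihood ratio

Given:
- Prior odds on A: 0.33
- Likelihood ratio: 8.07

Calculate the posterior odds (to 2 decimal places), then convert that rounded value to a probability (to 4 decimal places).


Step 1: Calculate posterior odds
Posterior odds = Prior odds × LR
               = 0.33 × 8.07
               = 2.66

Step 2: Convert to probability
P(A|E) = Posterior odds / (1 + Posterior odds)
       = 2.66 / (1 + 2.66)
       = 2.66 / 3.66
       = 0.7268

The evidence increased P(A) from 0.2481 to 0.7268.


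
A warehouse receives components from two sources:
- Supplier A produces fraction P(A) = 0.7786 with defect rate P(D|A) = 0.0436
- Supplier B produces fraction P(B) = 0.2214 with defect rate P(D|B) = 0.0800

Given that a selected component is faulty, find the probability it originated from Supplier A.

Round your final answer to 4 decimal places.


Let A = from Supplier A, D = faulty

Given:
- P(A) = 0.7786, P(B) = 0.2214
- P(D|A) = 0.0436, P(D|B) = 0.0800

Step 1: Find P(D)
P(D) = P(D|A)P(A) + P(D|B)P(B)
     = 0.0436 × 0.7786 + 0.0800 × 0.2214
     = 0.03394696 + 0.01771200
     = 0.05165896

Step 2: Apply Bayes' theorem
P(A|D) = P(D|A)P(A) / P(D)
       = 0.03394696 / 0.05165896
       = 0.6571


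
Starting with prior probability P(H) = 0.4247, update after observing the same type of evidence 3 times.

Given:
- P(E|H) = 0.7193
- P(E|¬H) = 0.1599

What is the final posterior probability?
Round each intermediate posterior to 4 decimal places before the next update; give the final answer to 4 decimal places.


Sequential Bayesian updating:

Initial prior: P(H) = 0.4247

Update 1:
  P(E) = 0.7193 × 0.4247 + 0.1599 × 0.5753 = 0.30548671 + 0.09199047 = 0.39747718
  P(H|E) = 0.30548671 / 0.39747718 = 0.7686

Update 2:
  P(E) = 0.7193 × 0.7686 + 0.1599 × 0.2314 = 0.55285398 + 0.03700086 = 0.58985484
  P(H|E) = 0.55285398 / 0.58985484 = 0.9373

Update 3:
  P(E) = 0.7193 × 0.9373 + 0.1599 × 0.0627 = 0.67419989 + 0.01002573 = 0.68422562
  P(H|E) = 0.67419989 / 0.68422562 = 0.9853

Final posterior: 0.9853


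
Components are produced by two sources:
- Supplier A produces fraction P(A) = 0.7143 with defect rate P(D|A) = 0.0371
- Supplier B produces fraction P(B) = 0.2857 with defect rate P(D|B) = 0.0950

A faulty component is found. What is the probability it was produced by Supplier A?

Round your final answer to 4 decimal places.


Let A = from Supplier A, D = faulty

Given:
- P(A) = 0.7143, P(B) = 0.2857
- P(D|A) = 0.0371, P(D|B) = 0.0950

Step 1: Find P(D)
P(D) = P(D|A)P(A) + P(D|B)P(B)
     = 0.0371 × 0.7143 + 0.0950 × 0.2857
     = 0.02650053 + 0.02714150
     = 0.05364203

Step 2: Apply Bayes' theorem
P(A|D) = P(D|A)P(A) / P(D)
       = 0.02650053 / 0.05364203
       = 0.4940


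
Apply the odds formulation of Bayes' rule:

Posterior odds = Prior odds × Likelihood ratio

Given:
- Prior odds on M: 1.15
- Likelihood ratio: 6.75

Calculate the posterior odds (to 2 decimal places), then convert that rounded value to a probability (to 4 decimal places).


Step 1: Calculate posterior odds
Posterior odds = Prior odds × LR
               = 1.15 × 6.75
               = 7.76

Step 2: Convert to probability
P(M|E) = Posterior odds / (1 + Posterior odds)
       = 7.76 / (1 + 7.76)
       = 7.76 / 8.76
       = 0.8858

The evidence increased P(M) from 0.5349 to 0.8858.


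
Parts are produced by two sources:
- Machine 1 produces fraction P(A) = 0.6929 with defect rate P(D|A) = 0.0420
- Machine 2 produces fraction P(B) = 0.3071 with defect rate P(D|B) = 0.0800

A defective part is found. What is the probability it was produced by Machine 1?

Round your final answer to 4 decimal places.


Let A = from Machine 1, D = defective

Given:
- P(A) = 0.6929, P(B) = 0.3071
- P(D|A) = 0.0420, P(D|B) = 0.0800

Step 1: Find P(D)
P(D) = P(D|A)P(A) + P(D|B)P(B)
     = 0.0420 × 0.6929 + 0.0800 × 0.3071
     = 0.02910180 + 0.02456800
     = 0.05366980

Step 2: Apply Bayes' theorem
P(A|D) = P(D|A)P(A) / P(D)
       = 0.02910180 / 0.05366980
       = 0.5422


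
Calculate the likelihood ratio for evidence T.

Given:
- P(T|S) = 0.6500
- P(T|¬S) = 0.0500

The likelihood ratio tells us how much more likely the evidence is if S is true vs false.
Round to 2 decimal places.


Likelihood Ratio (LR) = P(T|S) / P(T|¬S)

LR = 0.6500 / 0.0500
   = 13.00

The evidence is 13.00 times more likely if S is true than if S is false.
Since LR > 1, the evidence supports S over ¬S.


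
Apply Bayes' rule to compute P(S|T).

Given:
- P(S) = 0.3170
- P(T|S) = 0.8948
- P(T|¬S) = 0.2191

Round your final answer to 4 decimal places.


Bayes' theorem: P(S|T) = P(T|S) × P(S) / P(T)

Step 1: Calculate P(T) using law of total probability
P(T) = P(T|S)P(S) + P(T|¬S)P(¬S)
     = 0.8948 × 0.3170 + 0.2191 × 0.6830
     = 0.28365160 + 0.14964530
     = 0.43329690

Step 2: Apply Bayes' theorem
P(S|T) = P(T|S) × P(S) / P(T)
       = 0.28365160 / 0.43329690
       = 0.6546


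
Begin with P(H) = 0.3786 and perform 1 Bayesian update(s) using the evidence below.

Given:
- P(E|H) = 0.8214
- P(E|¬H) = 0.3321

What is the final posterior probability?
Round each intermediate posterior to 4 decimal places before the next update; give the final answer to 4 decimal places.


Sequential Bayesian updating:

Initial prior: P(H) = 0.3786

Update 1:
  P(E) = 0.8214 × 0.3786 + 0.3321 × 0.6214 = 0.31098204 + 0.20636694 = 0.51734898
  P(H|E) = 0.31098204 / 0.51734898 = 0.6011

Final posterior: 0.6011


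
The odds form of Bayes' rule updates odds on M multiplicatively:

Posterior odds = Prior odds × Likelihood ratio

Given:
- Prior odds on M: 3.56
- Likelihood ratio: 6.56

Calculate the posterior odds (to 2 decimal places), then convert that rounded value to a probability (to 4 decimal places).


Step 1: Calculate posterior odds
Posterior odds = Prior odds × LR
               = 3.56 × 6.56
               = 23.35

Step 2: Convert to probability
P(M|E) = Posterior odds / (1 + Posterior odds)
       = 23.35 / (1 + 23.35)
       = 23.35 / 24.35
       = 0.9589

The evidence increased P(M) from 0.7807 to 0.9589.


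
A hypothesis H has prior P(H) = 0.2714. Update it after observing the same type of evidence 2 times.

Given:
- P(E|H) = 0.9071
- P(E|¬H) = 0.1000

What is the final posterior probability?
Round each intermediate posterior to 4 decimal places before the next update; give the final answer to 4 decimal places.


Sequential Bayesian updating:

Initial prior: P(H) = 0.2714

Update 1:
  P(E) = 0.9071 × 0.2714 + 0.1000 × 0.7286 = 0.24618694 + 0.07286000 = 0.31904694
  P(H|E) = 0.24618694 / 0.31904694 = 0.7716

Update 2:
  P(E) = 0.9071 × 0.7716 + 0.1000 × 0.2284 = 0.69991836 + 0.02284000 = 0.72275836
  P(H|E) = 0.69991836 / 0.72275836 = 0.9684

Final posterior: 0.9684


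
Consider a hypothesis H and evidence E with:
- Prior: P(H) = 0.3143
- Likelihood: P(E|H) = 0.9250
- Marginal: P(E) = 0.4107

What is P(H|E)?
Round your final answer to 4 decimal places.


Using Bayes' theorem:

P(H|E) = P(E|H) × P(H) / P(E)
       = 0.9250 × 0.3143 / 0.4107
       = 0.29072750 / 0.4107
       = 0.7079

The evidence strengthens our belief in H.
Prior: 0.3143 → Posterior: 0.7079


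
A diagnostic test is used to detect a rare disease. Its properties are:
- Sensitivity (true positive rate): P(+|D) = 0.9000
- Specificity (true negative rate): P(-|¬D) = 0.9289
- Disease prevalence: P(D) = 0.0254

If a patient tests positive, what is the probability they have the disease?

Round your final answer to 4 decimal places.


Let D = has disease, + = positive test

Given:
- P(D) = 0.0254 (prevalence)
- P(+|D) = 0.9000 (sensitivity)
- P(-|¬D) = 0.9289 (specificity)
- P(+|¬D) = 0.0711 (false positive rate = 1 - specificity)

Step 1: Find P(+)
P(+) = P(+|D)P(D) + P(+|¬D)P(¬D)
     = 0.9000 × 0.0254 + 0.0711 × 0.9746
     = 0.02286000 + 0.06929406
     = 0.09215406

Step 2: Apply Bayes' theorem for P(D|+)
P(D|+) = P(+|D)P(D) / P(+)
       = 0.02286000 / 0.09215406
       = 0.2481


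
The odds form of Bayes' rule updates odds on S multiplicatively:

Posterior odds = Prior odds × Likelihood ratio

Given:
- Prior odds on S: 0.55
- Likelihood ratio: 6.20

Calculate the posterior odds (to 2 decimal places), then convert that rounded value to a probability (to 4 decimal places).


Step 1: Calculate posterior odds
Posterior odds = Prior odds × LR
               = 0.55 × 6.20
               = 3.41

Step 2: Convert to probability
P(S|E) = Posterior odds / (1 + Posterior odds)
       = 3.41 / (1 + 3.41)
       = 3.41 / 4.41
       = 0.7732

The evidence increased P(S) from 0.3548 to 0.7732.


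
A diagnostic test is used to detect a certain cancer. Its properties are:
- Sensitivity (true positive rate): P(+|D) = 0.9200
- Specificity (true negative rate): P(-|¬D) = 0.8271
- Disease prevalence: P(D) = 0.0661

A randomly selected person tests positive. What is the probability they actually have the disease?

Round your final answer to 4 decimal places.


Let D = has disease, + = positive test

Given:
- P(D) = 0.0661 (prevalence)
- P(+|D) = 0.9200 (sensitivity)
- P(-|¬D) = 0.8271 (specificity)
- P(+|¬D) = 0.1729 (false positive rate = 1 - specificity)

Step 1: Find P(+)
P(+) = P(+|D)P(D) + P(+|¬D)P(¬D)
     = 0.9200 × 0.0661 + 0.1729 × 0.9339
     = 0.06081200 + 0.16147131
     = 0.22228331

Step 2: Apply Bayes' theorem for P(D|+)
P(D|+) = P(+|D)P(D) / P(+)
       = 0.06081200 / 0.22228331
       = 0.2736


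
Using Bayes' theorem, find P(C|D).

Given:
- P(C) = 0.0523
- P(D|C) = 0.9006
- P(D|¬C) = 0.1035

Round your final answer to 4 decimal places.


Bayes' theorem: P(C|D) = P(D|C) × P(C) / P(D)

Step 1: Calculate P(D) using law of total probability
P(D) = P(D|C)P(C) + P(D|¬C)P(¬C)
     = 0.9006 × 0.0523 + 0.1035 × 0.9477
     = 0.04710138 + 0.09808695
     = 0.14518833

Step 2: Apply Bayes' theorem
P(C|D) = P(D|C) × P(C) / P(D)
       = 0.04710138 / 0.14518833
       = 0.3244


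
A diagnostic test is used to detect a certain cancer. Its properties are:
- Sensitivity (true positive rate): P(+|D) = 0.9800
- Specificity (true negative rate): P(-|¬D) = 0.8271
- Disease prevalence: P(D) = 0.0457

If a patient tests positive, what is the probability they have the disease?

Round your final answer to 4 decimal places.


Let D = has disease, + = positive test

Given:
- P(D) = 0.0457 (prevalence)
- P(+|D) = 0.9800 (sensitivity)
- P(-|¬D) = 0.8271 (specificity)
- P(+|¬D) = 0.1729 (false positive rate = 1 - specificity)

Step 1: Find P(+)
P(+) = P(+|D)P(D) + P(+|¬D)P(¬D)
     = 0.9800 × 0.0457 + 0.1729 × 0.9543
     = 0.04478600 + 0.16499847
     = 0.20978447

Step 2: Apply Bayes' theorem for P(D|+)
P(D|+) = P(+|D)P(D) / P(+)
       = 0.04478600 / 0.20978447
       = 0.2135


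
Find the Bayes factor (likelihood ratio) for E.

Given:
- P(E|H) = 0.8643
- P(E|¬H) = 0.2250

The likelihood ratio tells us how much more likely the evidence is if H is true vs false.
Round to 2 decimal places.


Likelihood Ratio (LR) = P(E|H) / P(E|¬H)

LR = 0.8643 / 0.2250
   = 3.84

The evidence is 3.84 times more likely if H is true than if H is false.
Because LR exceeds 1, E is evidence for H.
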